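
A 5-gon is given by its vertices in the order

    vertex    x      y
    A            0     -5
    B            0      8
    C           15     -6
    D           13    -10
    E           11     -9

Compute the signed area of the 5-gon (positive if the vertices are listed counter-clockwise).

Σ = (0) + (-120) + (-72) + (-7) + (-55) = -254
Signed area = Σ/2 = -127 (negative ⇒ clockwise traversal).

-127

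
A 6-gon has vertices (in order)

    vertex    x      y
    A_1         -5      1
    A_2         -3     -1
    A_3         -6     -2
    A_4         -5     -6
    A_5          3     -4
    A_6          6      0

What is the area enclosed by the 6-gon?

Σ = (8) + (0) + (26) + (38) + (24) + (6) = 102
Area = |Σ|/2 = 51.

51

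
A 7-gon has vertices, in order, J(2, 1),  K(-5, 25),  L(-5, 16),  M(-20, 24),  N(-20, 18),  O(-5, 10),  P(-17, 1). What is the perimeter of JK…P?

|JK| = √((-7)² + (24)²) = √625 = 25
|KL| = √((0)² + (-9)²) = √81 = 9
|LM| = √((-15)² + (8)²) = √289 = 17
|MN| = √((0)² + (-6)²) = √36 = 6
|NO| = √((15)² + (-8)²) = √289 = 17
|OP| = √((-12)² + (-9)²) = √225 = 15
|PJ| = √((19)² + (0)²) = √361 = 19
Perimeter = 25 + 9 + 17 + 6 + 17 + 15 + 19 = 108.

108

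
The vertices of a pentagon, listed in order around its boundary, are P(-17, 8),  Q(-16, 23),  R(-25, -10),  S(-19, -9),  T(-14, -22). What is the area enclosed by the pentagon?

156.5

Apply Gauss's area formula: 2A = Σ (x_i·y_{i+1} − x_{i+1}·y_i), indices taken mod 5.
Σ = (-263) + (735) + (35) + (292) + (-486) = 313
Area = |Σ|/2 = 156.5.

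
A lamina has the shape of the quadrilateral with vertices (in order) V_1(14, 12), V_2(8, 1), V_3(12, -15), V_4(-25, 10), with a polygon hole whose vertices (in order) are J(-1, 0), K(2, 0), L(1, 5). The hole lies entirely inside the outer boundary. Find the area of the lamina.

Outer boundary:
Apply Gauss's area formula: 2A = Σ (x_i·y_{i+1} − x_{i+1}·y_i), indices taken mod 4.
V_1→V_2: (14)(1) − (8)(12) = -82
V_2→V_3: (8)(-15) − (12)(1) = -132
V_3→V_4: (12)(10) − (-25)(-15) = -255
V_4→V_1: (-25)(12) − (14)(10) = -440
Σ = -909
Area = |Σ|/2 = 454.5.
Hole:
Σ = (0) + (10) + (5) = 15
Area = |Σ|/2 = 7.5.
Net area = 454.5 − 7.5 = 447.

447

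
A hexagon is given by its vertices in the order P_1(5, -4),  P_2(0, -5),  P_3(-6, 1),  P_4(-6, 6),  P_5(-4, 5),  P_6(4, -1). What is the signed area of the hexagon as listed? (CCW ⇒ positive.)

Apply the shoelace (surveyor's) formula: 2A = Σ (x_i·y_{i+1} − x_{i+1}·y_i), indices taken mod 6.
P_1→P_2: (5)(-5) − (0)(-4) = -25
P_2→P_3: (0)(1) − (-6)(-5) = -30
P_3→P_4: (-6)(6) − (-6)(1) = -30
P_4→P_5: (-6)(5) − (-4)(6) = -6
P_5→P_6: (-4)(-1) − (4)(5) = -16
P_6→P_1: (4)(-4) − (5)(-1) = -11
Σ = -118
Signed area = Σ/2 = -59 (negative ⇒ clockwise traversal).

-59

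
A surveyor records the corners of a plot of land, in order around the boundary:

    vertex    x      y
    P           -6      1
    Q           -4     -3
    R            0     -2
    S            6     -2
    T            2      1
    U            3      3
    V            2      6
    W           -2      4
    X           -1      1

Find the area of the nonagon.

47

Apply the shoelace (surveyor's) formula: 2A = Σ (x_i·y_{i+1} − x_{i+1}·y_i), indices taken mod 9.
Σ = (22) + (8) + (12) + (10) + (3) + (12) + (20) + (2) + (5) = 94
Area = |Σ|/2 = 47.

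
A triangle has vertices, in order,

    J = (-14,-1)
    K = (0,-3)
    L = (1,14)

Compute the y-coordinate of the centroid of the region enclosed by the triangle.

Apply the surveyor's formula. First the cross-terms c_i = x_i·y_{i+1} − x_{i+1}·y_i:
  42, 3, 195  ⇒  2A = 240, A = 120.
Then Σ (y_i + y_{i+1})·c_i = 2400, so ȳ = 2400 / (6·120) = 10/3.

10/3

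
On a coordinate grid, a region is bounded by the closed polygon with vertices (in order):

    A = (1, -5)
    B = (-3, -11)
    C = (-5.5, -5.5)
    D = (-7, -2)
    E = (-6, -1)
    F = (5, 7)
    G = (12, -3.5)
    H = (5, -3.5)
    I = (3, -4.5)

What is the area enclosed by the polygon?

144

Apply the surveyor's formula: 2A = Σ (x_i·y_{i+1} − x_{i+1}·y_i), indices taken mod 9.
A→B: (1)(-11) − (-3)(-5) = -26
B→C: (-3)(-5.5) − (-5.5)(-11) = -44
C→D: (-5.5)(-2) − (-7)(-5.5) = -27.5
D→E: (-7)(-1) − (-6)(-2) = -5
E→F: (-6)(7) − (5)(-1) = -37
F→G: (5)(-3.5) − (12)(7) = -101.5
G→H: (12)(-3.5) − (5)(-3.5) = -24.5
H→I: (5)(-4.5) − (3)(-3.5) = -12
I→A: (3)(-5) − (1)(-4.5) = -10.5
Σ = -288
Area = |Σ|/2 = 144.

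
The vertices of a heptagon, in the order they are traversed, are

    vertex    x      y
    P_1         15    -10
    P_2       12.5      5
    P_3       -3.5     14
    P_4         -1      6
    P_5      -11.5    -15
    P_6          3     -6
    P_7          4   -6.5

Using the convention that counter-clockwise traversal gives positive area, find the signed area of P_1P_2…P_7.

Apply the shoelace (surveyor's) formula: 2A = Σ (x_i·y_{i+1} − x_{i+1}·y_i), indices taken mod 7.
Σ = (200) + (192.5) + (-7) + (84) + (114) + (4.5) + (57.5) = 645.5
Signed area = Σ/2 = 322.75 (positive ⇒ counter-clockwise traversal).

322.75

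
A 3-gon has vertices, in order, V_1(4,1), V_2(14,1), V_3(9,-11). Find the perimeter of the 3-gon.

|V_1V_2| = √((10)² + (0)²) = √100 = 10
|V_2V_3| = √((-5)² + (-12)²) = √169 = 13
|V_3V_1| = √((-5)² + (12)²) = √169 = 13
Perimeter = 10 + 13 + 13 = 36.

36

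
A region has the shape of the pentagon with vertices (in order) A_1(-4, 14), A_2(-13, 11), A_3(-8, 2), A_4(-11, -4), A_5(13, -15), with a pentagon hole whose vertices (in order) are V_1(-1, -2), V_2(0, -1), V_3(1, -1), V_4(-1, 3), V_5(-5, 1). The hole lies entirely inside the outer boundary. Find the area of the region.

Outer boundary:
Apply Gauss's area formula: 2A = Σ (x_i·y_{i+1} − x_{i+1}·y_i), indices taken mod 5.
Cross-terms: 138, 62, 54, 217, 122  ⇒  Σ = 593
Area = |Σ|/2 = 296.5.
Hole:
V_1→V_2: (-1)(-1) − (0)(-2) = 1
V_2→V_3: (0)(-1) − (1)(-1) = 1
V_3→V_4: (1)(3) − (-1)(-1) = 2
V_4→V_5: (-1)(1) − (-5)(3) = 14
V_5→V_1: (-5)(-2) − (-1)(1) = 11
Σ = 29
Area = |Σ|/2 = 14.5.
Net area = 296.5 − 14.5 = 282.

282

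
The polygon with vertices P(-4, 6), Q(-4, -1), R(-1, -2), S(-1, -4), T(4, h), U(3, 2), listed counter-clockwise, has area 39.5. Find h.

2

The doubled signed area Σ (x_i y_{i+1} − x_{i+1} y_i) is linear in h.
With h=0 it equals 87; the coefficient of h is -4 (from the two edges through T).
So -4·h + 87 = 2·39.5 = 79 ⇒ h = 2.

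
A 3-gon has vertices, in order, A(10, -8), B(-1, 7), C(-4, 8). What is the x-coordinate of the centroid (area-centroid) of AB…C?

Apply the surveyor's formula. First the cross-terms c_i = x_i·y_{i+1} − x_{i+1}·y_i:
  62, 20, -48  ⇒  2A = 34, A = 17.
Then Σ (x_i + x_{i+1})·c_i = 170, so x̄ = 170 / (6·17) = 5/3.

5/3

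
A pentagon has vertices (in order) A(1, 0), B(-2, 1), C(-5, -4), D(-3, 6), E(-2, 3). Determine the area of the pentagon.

Apply the surveyor's formula: 2A = Σ (x_i·y_{i+1} − x_{i+1}·y_i), indices taken mod 5.
Σ = (1) + (13) + (-42) + (3) + (-3) = -28
Area = |Σ|/2 = 14.

14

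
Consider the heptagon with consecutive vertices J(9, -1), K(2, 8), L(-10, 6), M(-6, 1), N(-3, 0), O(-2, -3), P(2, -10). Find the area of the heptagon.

Apply the shoelace formula: 2A = Σ (x_i·y_{i+1} − x_{i+1}·y_i), indices taken mod 7.
Cross-terms: 74, 92, 26, 3, 9, 26, 88  ⇒  Σ = 318
Area = |Σ|/2 = 159.

159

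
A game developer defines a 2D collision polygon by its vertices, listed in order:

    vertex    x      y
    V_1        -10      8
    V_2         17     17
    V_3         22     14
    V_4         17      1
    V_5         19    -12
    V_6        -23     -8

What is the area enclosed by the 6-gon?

786.5

Σ = (-306) + (-136) + (-216) + (-223) + (-428) + (-264) = -1573
Area = |Σ|/2 = 786.5.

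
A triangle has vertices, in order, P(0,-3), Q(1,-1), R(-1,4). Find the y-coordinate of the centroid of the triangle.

Apply Gauss's area formula. First the cross-terms c_i = x_i·y_{i+1} − x_{i+1}·y_i:
  3, 3, 3  ⇒  2A = 9, A = 4.5.
Then Σ (y_i + y_{i+1})·c_i = 0, so ȳ = 0 / (6·4.5) = 0.

0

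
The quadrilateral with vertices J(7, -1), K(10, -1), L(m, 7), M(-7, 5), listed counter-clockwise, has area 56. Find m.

Write out the shoelace sum; only the two edges meeting at L involve m:
2·Area = [(10·7 − m·(-1)) + (m·5 − (-7)·7)] + -25
       = 6·m + 94 = 112
⇒ m = 3.

3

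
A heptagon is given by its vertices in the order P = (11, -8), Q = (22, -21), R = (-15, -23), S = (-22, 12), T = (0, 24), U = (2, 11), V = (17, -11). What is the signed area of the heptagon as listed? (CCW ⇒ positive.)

Apply the shoelace formula: 2A = Σ (x_i·y_{i+1} − x_{i+1}·y_i), indices taken mod 7.
Cross-terms: -55, -821, -686, -528, -48, -209, -15  ⇒  Σ = -2362
Signed area = Σ/2 = -1181 (negative ⇒ clockwise traversal).

-1181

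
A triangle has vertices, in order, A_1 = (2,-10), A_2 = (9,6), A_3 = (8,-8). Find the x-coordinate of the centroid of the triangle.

19/3

Apply the surveyor's formula. First the cross-terms c_i = x_i·y_{i+1} − x_{i+1}·y_i:
  102, -120, -64  ⇒  2A = -82, A = -41.
Then Σ (x_i + x_{i+1})·c_i = -1558, so x̄ = -1558 / (6·(-41)) = 19/3.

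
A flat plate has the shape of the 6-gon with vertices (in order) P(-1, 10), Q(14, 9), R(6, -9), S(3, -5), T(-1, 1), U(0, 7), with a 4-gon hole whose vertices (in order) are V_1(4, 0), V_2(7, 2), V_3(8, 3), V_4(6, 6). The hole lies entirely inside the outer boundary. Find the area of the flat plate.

Outer boundary:
Apply Gauss's area formula: 2A = Σ (x_i·y_{i+1} − x_{i+1}·y_i), indices taken mod 6.
Σ = (-149) + (-180) + (-3) + (-2) + (-7) + (7) = -334
Area = |Σ|/2 = 167.
Hole:
Cross-terms: 8, 5, 30, -24  ⇒  Σ = 19
Area = |Σ|/2 = 9.5.
Net area = 167 − 9.5 = 157.5.

157.5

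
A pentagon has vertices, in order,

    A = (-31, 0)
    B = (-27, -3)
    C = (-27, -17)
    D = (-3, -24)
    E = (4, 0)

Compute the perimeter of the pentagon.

|AB| = √((4)² + (-3)²) = √25 = 5
|BC| = √((0)² + (-14)²) = √196 = 14
|CD| = √((24)² + (-7)²) = √625 = 25
|DE| = √((7)² + (24)²) = √625 = 25
|EA| = √((-35)² + (0)²) = √1225 = 35
Perimeter = 5 + 14 + 25 + 25 + 35 = 104.

104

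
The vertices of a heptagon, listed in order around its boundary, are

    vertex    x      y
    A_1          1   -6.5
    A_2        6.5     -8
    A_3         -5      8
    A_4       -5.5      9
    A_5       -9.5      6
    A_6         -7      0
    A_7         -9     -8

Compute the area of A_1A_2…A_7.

Apply the shoelace formula: 2A = Σ (x_i·y_{i+1} − x_{i+1}·y_i), indices taken mod 7.
Σ = (34.25) + (12) + (-1) + (52.5) + (42) + (56) + (66.5) = 262.25
Area = |Σ|/2 = 131.125.

131.125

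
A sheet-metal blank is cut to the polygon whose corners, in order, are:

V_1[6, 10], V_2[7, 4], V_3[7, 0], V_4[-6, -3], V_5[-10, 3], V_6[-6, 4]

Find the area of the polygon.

124.5

Apply Gauss's area formula: 2A = Σ (x_i·y_{i+1} − x_{i+1}·y_i), indices taken mod 6.
Σ = (-46) + (-28) + (-21) + (-48) + (-22) + (-84) = -249
Area = |Σ|/2 = 124.5.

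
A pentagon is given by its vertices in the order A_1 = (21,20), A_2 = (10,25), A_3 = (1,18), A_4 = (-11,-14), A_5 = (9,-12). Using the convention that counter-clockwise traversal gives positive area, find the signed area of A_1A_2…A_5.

Σ = (325) + (155) + (184) + (258) + (432) = 1354
Signed area = Σ/2 = 677 (positive ⇒ counter-clockwise traversal).

677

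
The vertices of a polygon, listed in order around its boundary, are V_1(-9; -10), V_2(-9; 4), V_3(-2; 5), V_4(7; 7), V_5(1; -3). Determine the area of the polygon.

Cross-terms: -126, -37, -49, -28, -37  ⇒  Σ = -277
Area = |Σ|/2 = 138.5.

138.5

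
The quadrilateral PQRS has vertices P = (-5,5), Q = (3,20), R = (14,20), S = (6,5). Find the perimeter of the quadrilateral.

|PQ| = √((8)² + (15)²) = √289 = 17
|QR| = √((11)² + (0)²) = √121 = 11
|RS| = √((-8)² + (-15)²) = √289 = 17
|SP| = √((-11)² + (0)²) = √121 = 11
Perimeter = 17 + 11 + 17 + 11 = 56.

56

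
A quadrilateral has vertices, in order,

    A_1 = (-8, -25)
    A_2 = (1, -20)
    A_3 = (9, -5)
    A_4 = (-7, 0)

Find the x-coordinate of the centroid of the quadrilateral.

Apply the surveyor's formula. First the cross-terms c_i = x_i·y_{i+1} − x_{i+1}·y_i:
  185, 175, -35, 175  ⇒  2A = 500, A = 250.
Then Σ (x_i + x_{i+1})·c_i = -2240, so x̄ = -2240 / (6·250) = -112/75.

-112/75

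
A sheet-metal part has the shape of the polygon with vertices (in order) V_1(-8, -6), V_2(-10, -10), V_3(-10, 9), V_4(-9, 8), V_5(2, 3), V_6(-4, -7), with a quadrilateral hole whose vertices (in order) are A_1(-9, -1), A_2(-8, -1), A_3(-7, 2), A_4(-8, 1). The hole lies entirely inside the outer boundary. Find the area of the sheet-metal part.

121

Outer boundary:
V_1→V_2: (-8)(-10) − (-10)(-6) = 20
V_2→V_3: (-10)(9) − (-10)(-10) = -190
V_3→V_4: (-10)(8) − (-9)(9) = 1
V_4→V_5: (-9)(3) − (2)(8) = -43
V_5→V_6: (2)(-7) − (-4)(3) = -2
V_6→V_1: (-4)(-6) − (-8)(-7) = -32
Σ = -246
Area = |Σ|/2 = 123.
Hole:
Apply Gauss's area formula: 2A = Σ (x_i·y_{i+1} − x_{i+1}·y_i), indices taken mod 4.
Σ = (1) + (-23) + (9) + (17) = 4
Area = |Σ|/2 = 2.
Net area = 123 − 2 = 121.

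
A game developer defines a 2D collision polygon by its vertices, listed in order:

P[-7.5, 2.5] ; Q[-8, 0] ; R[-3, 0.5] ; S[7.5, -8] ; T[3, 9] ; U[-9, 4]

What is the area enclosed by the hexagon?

114.125

Apply the shoelace formula: 2A = Σ (x_i·y_{i+1} − x_{i+1}·y_i), indices taken mod 6.
Σ = (20) + (-4) + (20.25) + (91.5) + (93) + (7.5) = 228.25
Area = |Σ|/2 = 114.125.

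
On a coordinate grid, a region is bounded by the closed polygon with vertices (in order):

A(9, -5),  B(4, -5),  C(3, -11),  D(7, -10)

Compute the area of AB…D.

Cross-terms: -25, -29, 47, 55  ⇒  Σ = 48
Area = |Σ|/2 = 24.

24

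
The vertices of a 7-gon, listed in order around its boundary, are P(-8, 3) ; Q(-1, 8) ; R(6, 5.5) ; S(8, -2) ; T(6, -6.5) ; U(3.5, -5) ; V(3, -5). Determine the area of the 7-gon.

125.625

Apply the shoelace (surveyor's) formula: 2A = Σ (x_i·y_{i+1} − x_{i+1}·y_i), indices taken mod 7.
P→Q: (-8)(8) − (-1)(3) = -61
Q→R: (-1)(5.5) − (6)(8) = -53.5
R→S: (6)(-2) − (8)(5.5) = -56
S→T: (8)(-6.5) − (6)(-2) = -40
T→U: (6)(-5) − (3.5)(-6.5) = -7.25
U→V: (3.5)(-5) − (3)(-5) = -2.5
V→P: (3)(3) − (-8)(-5) = -31
Σ = -251.25
Area = |Σ|/2 = 125.625.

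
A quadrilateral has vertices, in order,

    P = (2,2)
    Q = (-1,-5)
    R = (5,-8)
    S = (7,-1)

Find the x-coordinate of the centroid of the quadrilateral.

Apply the surveyor's formula. First the cross-terms c_i = x_i·y_{i+1} − x_{i+1}·y_i:
  -8, 33, 51, 16  ⇒  2A = 92, A = 46.
Then Σ (x_i + x_{i+1})·c_i = 880, so x̄ = 880 / (6·46) = 220/69.

220/69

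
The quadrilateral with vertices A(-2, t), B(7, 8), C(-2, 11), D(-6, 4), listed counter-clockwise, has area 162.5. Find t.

Write out the shoelace sum; only the two edges meeting at A involve t:
2·Area = [((-6)·t − (-2)·4) + ((-2)·8 − 7·t)] + 151
       = -13·t + 143 = 325
⇒ t = -14.

-14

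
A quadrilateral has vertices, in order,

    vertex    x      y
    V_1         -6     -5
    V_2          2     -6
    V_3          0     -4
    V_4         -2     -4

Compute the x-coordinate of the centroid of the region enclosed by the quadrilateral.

Apply the shoelace (surveyor's) formula. First the cross-terms c_i = x_i·y_{i+1} − x_{i+1}·y_i:
  46, -8, -8, -14  ⇒  2A = 16, A = 8.
Then Σ (x_i + x_{i+1})·c_i = -72, so x̄ = -72 / (6·8) = -1.5.

-1.5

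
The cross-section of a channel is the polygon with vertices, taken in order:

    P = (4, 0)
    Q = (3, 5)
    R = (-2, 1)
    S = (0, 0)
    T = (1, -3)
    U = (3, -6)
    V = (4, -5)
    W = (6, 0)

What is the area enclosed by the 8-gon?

Apply the surveyor's formula: 2A = Σ (x_i·y_{i+1} − x_{i+1}·y_i), indices taken mod 8.
Cross-terms: 20, 13, 0, 0, 3, 9, 30, 0  ⇒  Σ = 75
Area = |Σ|/2 = 37.5.

37.5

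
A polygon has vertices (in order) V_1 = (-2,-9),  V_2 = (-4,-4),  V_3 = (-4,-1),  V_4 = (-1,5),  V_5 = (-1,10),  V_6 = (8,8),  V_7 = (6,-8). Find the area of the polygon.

Apply Gauss's area formula: 2A = Σ (x_i·y_{i+1} − x_{i+1}·y_i), indices taken mod 7.
Cross-terms: -28, -12, -21, -5, -88, -112, -70  ⇒  Σ = -336
Area = |Σ|/2 = 168.

168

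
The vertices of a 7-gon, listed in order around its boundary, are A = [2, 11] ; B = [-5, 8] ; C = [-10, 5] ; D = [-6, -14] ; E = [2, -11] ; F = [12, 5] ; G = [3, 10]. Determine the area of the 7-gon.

Apply the shoelace (surveyor's) formula: 2A = Σ (x_i·y_{i+1} − x_{i+1}·y_i), indices taken mod 7.
A→B: (2)(8) − (-5)(11) = 71
B→C: (-5)(5) − (-10)(8) = 55
C→D: (-10)(-14) − (-6)(5) = 170
D→E: (-6)(-11) − (2)(-14) = 94
E→F: (2)(5) − (12)(-11) = 142
F→G: (12)(10) − (3)(5) = 105
G→A: (3)(11) − (2)(10) = 13
Σ = 650
Area = |Σ|/2 = 325.

325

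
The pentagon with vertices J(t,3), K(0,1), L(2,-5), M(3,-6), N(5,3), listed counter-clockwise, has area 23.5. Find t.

The doubled signed area Σ (x_i y_{i+1} − x_{i+1} y_i) is linear in t.
With t=0 it equals 55; the coefficient of t is -2 (from the two edges through J).
So -2·t + 55 = 2·23.5 = 47 ⇒ t = 4.

4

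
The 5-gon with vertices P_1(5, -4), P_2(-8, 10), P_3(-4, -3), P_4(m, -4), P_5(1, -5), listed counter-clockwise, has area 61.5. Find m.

The doubled signed area Σ (x_i y_{i+1} − x_{i+1} y_i) is linear in m.
With m=0 it equals 123; the coefficient of m is -2 (from the two edges through P_4).
So -2·m + 123 = 2·61.5 = 123 ⇒ m = 0.

0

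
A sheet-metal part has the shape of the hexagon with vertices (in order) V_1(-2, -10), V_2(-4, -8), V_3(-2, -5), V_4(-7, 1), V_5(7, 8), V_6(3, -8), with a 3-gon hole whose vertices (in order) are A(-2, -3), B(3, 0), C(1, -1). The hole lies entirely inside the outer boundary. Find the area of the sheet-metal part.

122.5

Outer boundary:
V_1→V_2: (-2)(-8) − (-4)(-10) = -24
V_2→V_3: (-4)(-5) − (-2)(-8) = 4
V_3→V_4: (-2)(1) − (-7)(-5) = -37
V_4→V_5: (-7)(8) − (7)(1) = -63
V_5→V_6: (7)(-8) − (3)(8) = -80
V_6→V_1: (3)(-10) − (-2)(-8) = -46
Σ = -246
Area = |Σ|/2 = 123.
Hole:
Apply the shoelace (surveyor's) formula: 2A = Σ (x_i·y_{i+1} − x_{i+1}·y_i), indices taken mod 3.
A→B: (-2)(0) − (3)(-3) = 9
B→C: (3)(-1) − (1)(0) = -3
C→A: (1)(-3) − (-2)(-1) = -5
Σ = 1
Area = |Σ|/2 = 0.5.
Net area = 123 − 0.5 = 122.5.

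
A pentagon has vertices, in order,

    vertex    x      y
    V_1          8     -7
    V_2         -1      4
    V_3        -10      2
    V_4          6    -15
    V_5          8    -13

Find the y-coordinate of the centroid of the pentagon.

Apply the shoelace (surveyor's) formula. First the cross-terms c_i = x_i·y_{i+1} − x_{i+1}·y_i:
  25, 38, 138, 42, 48  ⇒  2A = 291, A = 145.5.
Then Σ (y_i + y_{i+1})·c_i = -3777, so ȳ = -3777 / (6·145.5) = -1259/291.

-1259/291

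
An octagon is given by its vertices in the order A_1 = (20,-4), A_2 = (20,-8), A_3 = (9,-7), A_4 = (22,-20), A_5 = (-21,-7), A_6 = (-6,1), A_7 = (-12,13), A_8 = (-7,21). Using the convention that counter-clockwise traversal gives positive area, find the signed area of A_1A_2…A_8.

A_1→A_2: (20)(-8) − (20)(-4) = -80
A_2→A_3: (20)(-7) − (9)(-8) = -68
A_3→A_4: (9)(-20) − (22)(-7) = -26
A_4→A_5: (22)(-7) − (-21)(-20) = -574
A_5→A_6: (-21)(1) − (-6)(-7) = -63
A_6→A_7: (-6)(13) − (-12)(1) = -66
A_7→A_8: (-12)(21) − (-7)(13) = -161
A_8→A_1: (-7)(-4) − (20)(21) = -392
Σ = -1430
Signed area = Σ/2 = -715 (negative ⇒ clockwise traversal).

-715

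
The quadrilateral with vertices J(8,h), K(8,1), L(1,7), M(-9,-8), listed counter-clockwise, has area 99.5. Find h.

The doubled signed area Σ (x_i y_{i+1} − x_{i+1} y_i) is linear in h.
With h=0 it equals 182; the coefficient of h is -17 (from the two edges through J).
So -17·h + 182 = 2·99.5 = 199 ⇒ h = -1.

-1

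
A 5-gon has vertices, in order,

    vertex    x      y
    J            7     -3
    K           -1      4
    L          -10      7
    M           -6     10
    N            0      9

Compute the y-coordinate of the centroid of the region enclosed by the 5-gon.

Apply Gauss's area formula. First the cross-terms c_i = x_i·y_{i+1} − x_{i+1}·y_i:
  25, 33, -58, -54, -63  ⇒  2A = -117, A = -58.5.
Then Σ (y_i + y_{i+1})·c_i = -2002, so ȳ = -2002 / (6·(-58.5)) = 154/27.

154/27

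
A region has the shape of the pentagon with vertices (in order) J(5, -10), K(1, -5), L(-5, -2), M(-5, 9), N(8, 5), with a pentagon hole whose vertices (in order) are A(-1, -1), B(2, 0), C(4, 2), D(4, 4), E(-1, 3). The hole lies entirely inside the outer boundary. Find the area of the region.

Outer boundary:
Cross-terms: -15, -27, -55, -97, -105  ⇒  Σ = -299
Area = |Σ|/2 = 149.5.
Hole:
Apply Gauss's area formula: 2A = Σ (x_i·y_{i+1} − x_{i+1}·y_i), indices taken mod 5.
A→B: (-1)(0) − (2)(-1) = 2
B→C: (2)(2) − (4)(0) = 4
C→D: (4)(4) − (4)(2) = 8
D→E: (4)(3) − (-1)(4) = 16
E→A: (-1)(-1) − (-1)(3) = 4
Σ = 34
Area = |Σ|/2 = 17.
Net area = 149.5 − 17 = 132.5.

132.5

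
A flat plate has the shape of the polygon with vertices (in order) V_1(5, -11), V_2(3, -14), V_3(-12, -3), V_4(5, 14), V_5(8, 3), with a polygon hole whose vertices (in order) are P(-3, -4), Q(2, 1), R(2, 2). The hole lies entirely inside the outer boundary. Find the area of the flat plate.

Outer boundary:
V_1→V_2: (5)(-14) − (3)(-11) = -37
V_2→V_3: (3)(-3) − (-12)(-14) = -177
V_3→V_4: (-12)(14) − (5)(-3) = -153
V_4→V_5: (5)(3) − (8)(14) = -97
V_5→V_1: (8)(-11) − (5)(3) = -103
Σ = -567
Area = |Σ|/2 = 283.5.
Hole:
Apply the surveyor's formula: 2A = Σ (x_i·y_{i+1} − x_{i+1}·y_i), indices taken mod 3.
Σ = (5) + (2) + (-2) = 5
Area = |Σ|/2 = 2.5.
Net area = 283.5 − 2.5 = 281.

281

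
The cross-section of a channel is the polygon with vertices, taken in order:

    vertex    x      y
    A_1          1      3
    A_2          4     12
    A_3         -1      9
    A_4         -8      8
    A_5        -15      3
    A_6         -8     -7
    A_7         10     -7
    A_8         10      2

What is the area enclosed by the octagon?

Cross-terms: 0, 48, 64, 96, 129, 126, 90, 28  ⇒  Σ = 581
Area = |Σ|/2 = 290.5.

290.5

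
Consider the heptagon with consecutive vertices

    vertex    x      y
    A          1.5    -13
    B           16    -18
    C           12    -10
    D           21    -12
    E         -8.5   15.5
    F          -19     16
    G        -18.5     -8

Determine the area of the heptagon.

692.75

A→B: (1.5)(-18) − (16)(-13) = 181
B→C: (16)(-10) − (12)(-18) = 56
C→D: (12)(-12) − (21)(-10) = 66
D→E: (21)(15.5) − (-8.5)(-12) = 223.5
E→F: (-8.5)(16) − (-19)(15.5) = 158.5
F→G: (-19)(-8) − (-18.5)(16) = 448
G→A: (-18.5)(-13) − (1.5)(-8) = 252.5
Σ = 1385.5
Area = |Σ|/2 = 692.75.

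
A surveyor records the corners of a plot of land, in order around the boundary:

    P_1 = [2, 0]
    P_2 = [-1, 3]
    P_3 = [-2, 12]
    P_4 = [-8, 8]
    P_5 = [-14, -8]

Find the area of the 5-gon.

P_1→P_2: (2)(3) − (-1)(0) = 6
P_2→P_3: (-1)(12) − (-2)(3) = -6
P_3→P_4: (-2)(8) − (-8)(12) = 80
P_4→P_5: (-8)(-8) − (-14)(8) = 176
P_5→P_1: (-14)(0) − (2)(-8) = 16
Σ = 272
Area = |Σ|/2 = 136.

136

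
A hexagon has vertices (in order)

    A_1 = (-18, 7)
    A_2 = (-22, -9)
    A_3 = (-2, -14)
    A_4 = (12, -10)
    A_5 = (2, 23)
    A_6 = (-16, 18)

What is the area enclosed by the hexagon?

Apply Gauss's area formula: 2A = Σ (x_i·y_{i+1} − x_{i+1}·y_i), indices taken mod 6.
Cross-terms: 316, 290, 188, 296, 404, 212  ⇒  Σ = 1706
Area = |Σ|/2 = 853.

853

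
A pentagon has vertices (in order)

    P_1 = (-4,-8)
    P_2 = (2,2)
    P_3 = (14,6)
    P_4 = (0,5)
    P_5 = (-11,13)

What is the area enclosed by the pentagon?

128.5

Apply the shoelace (surveyor's) formula: 2A = Σ (x_i·y_{i+1} − x_{i+1}·y_i), indices taken mod 5.
Σ = (8) + (-16) + (70) + (55) + (140) = 257
Area = |Σ|/2 = 128.5.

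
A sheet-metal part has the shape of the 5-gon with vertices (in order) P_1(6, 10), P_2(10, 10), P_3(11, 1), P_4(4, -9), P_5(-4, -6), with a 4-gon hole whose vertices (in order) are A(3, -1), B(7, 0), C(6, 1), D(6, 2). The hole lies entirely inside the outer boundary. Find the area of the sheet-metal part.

Outer boundary:
Apply Gauss's area formula: 2A = Σ (x_i·y_{i+1} − x_{i+1}·y_i), indices taken mod 5.
P_1→P_2: (6)(10) − (10)(10) = -40
P_2→P_3: (10)(1) − (11)(10) = -100
P_3→P_4: (11)(-9) − (4)(1) = -103
P_4→P_5: (4)(-6) − (-4)(-9) = -60
P_5→P_1: (-4)(10) − (6)(-6) = -4
Σ = -307
Area = |Σ|/2 = 153.5.
Hole:
A→B: (3)(0) − (7)(-1) = 7
B→C: (7)(1) − (6)(0) = 7
C→D: (6)(2) − (6)(1) = 6
D→A: (6)(-1) − (3)(2) = -12
Σ = 8
Area = |Σ|/2 = 4.
Net area = 153.5 − 4 = 149.5.

149.5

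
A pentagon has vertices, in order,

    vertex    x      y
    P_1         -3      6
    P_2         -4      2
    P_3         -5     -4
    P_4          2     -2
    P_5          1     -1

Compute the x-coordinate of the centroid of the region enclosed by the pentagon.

Apply the shoelace (surveyor's) formula. First the cross-terms c_i = x_i·y_{i+1} − x_{i+1}·y_i:
  18, 26, 18, 0, 3  ⇒  2A = 65, A = 32.5.
Then Σ (x_i + x_{i+1})·c_i = -420, so x̄ = -420 / (6·32.5) = -28/13.

-28/13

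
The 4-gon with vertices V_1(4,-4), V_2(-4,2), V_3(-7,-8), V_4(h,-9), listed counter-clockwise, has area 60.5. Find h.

-4

Write out the shoelace sum; only the two edges meeting at V_4 involve h:
2·Area = [((-7)·(-9) − h·(-8)) + (h·(-4) − 4·(-9))] + 38
       = 4·h + 137 = 121
⇒ h = -4.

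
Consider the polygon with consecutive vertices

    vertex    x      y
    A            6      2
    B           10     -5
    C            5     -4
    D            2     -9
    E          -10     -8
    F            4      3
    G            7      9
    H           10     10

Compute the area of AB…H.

125.5

A→B: (6)(-5) − (10)(2) = -50
B→C: (10)(-4) − (5)(-5) = -15
C→D: (5)(-9) − (2)(-4) = -37
D→E: (2)(-8) − (-10)(-9) = -106
E→F: (-10)(3) − (4)(-8) = 2
F→G: (4)(9) − (7)(3) = 15
G→H: (7)(10) − (10)(9) = -20
H→A: (10)(2) − (6)(10) = -40
Σ = -251
Area = |Σ|/2 = 125.5.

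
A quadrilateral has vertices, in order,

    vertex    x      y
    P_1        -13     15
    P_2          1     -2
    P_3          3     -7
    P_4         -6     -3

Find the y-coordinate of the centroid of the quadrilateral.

443/255

Apply the shoelace formula. First the cross-terms c_i = x_i·y_{i+1} − x_{i+1}·y_i:
  11, -1, -51, -129  ⇒  2A = -170, A = -85.
Then Σ (y_i + y_{i+1})·c_i = -886, so ȳ = -886 / (6·(-85)) = 443/255.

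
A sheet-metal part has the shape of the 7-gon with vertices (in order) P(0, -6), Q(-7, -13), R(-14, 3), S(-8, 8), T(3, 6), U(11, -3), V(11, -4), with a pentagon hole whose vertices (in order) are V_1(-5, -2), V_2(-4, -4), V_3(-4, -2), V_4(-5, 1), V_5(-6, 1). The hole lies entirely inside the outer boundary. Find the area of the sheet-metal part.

274.5

Outer boundary:
Apply the shoelace formula: 2A = Σ (x_i·y_{i+1} − x_{i+1}·y_i), indices taken mod 7.
Σ = (-42) + (-203) + (-88) + (-72) + (-75) + (-11) + (-66) = -557
Area = |Σ|/2 = 278.5.
Hole:
Apply the shoelace formula: 2A = Σ (x_i·y_{i+1} − x_{i+1}·y_i), indices taken mod 5.
Σ = (12) + (-8) + (-14) + (1) + (17) = 8
Area = |Σ|/2 = 4.
Net area = 278.5 − 4 = 274.5.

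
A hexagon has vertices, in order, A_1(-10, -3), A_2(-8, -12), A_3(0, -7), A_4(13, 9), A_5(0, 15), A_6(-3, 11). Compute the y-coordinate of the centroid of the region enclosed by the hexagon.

Apply the shoelace formula. First the cross-terms c_i = x_i·y_{i+1} − x_{i+1}·y_i:
  96, 56, 91, 195, 45, 119  ⇒  2A = 602, A = 301.
Then Σ (y_i + y_{i+1})·c_i = 4480, so ȳ = 4480 / (6·301) = 320/129.

320/129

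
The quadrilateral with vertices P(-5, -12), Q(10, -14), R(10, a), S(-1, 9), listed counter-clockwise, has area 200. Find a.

-7

Write out the shoelace sum; only the two edges meeting at R involve a:
2·Area = [(10·a − 10·(-14)) + (10·9 − (-1)·a)] + 247
       = 11·a + 477 = 400
⇒ a = -7.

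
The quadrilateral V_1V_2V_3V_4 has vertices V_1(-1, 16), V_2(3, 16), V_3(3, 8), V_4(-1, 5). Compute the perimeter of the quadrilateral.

28

|V_1V_2| = √((4)² + (0)²) = √16 = 4
|V_2V_3| = √((0)² + (-8)²) = √64 = 8
|V_3V_4| = √((-4)² + (-3)²) = √25 = 5
|V_4V_1| = √((0)² + (11)²) = √121 = 11
Perimeter = 4 + 8 + 5 + 11 = 28.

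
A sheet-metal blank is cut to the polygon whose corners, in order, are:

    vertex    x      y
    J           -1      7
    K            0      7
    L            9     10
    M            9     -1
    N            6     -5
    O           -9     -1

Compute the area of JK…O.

161.5

Apply Gauss's area formula: 2A = Σ (x_i·y_{i+1} − x_{i+1}·y_i), indices taken mod 6.
Σ = (-7) + (-63) + (-99) + (-39) + (-51) + (-64) = -323
Area = |Σ|/2 = 161.5.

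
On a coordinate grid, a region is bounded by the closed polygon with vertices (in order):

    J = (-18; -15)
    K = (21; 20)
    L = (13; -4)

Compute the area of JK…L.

328

Σ = (-45) + (-344) + (-267) = -656
Area = |Σ|/2 = 328.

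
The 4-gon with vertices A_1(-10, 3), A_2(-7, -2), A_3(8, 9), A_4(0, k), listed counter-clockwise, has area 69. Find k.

Write out the shoelace sum; only the two edges meeting at A_4 involve k:
2·Area = [(8·k − 0·9) + (0·3 − (-10)·k)] + -6
       = 18·k + -6 = 138
⇒ k = 8.

8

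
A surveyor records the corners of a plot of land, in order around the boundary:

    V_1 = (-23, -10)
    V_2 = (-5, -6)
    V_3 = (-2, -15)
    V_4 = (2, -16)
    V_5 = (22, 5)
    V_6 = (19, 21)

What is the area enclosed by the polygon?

617.5

Apply Gauss's area formula: 2A = Σ (x_i·y_{i+1} − x_{i+1}·y_i), indices taken mod 6.
Σ = (88) + (63) + (62) + (362) + (367) + (293) = 1235
Area = |Σ|/2 = 617.5.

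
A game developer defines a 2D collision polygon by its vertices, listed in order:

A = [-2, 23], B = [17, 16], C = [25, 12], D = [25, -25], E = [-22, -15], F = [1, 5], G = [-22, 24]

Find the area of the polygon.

Σ = (-423) + (-196) + (-925) + (-925) + (-95) + (134) + (-458) = -2888
Area = |Σ|/2 = 1444.

1444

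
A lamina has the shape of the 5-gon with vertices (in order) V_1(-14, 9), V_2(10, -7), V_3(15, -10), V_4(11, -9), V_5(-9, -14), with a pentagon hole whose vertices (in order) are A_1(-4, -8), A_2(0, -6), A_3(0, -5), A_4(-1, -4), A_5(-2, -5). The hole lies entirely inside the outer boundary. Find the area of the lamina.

256

Outer boundary:
Apply Gauss's area formula: 2A = Σ (x_i·y_{i+1} − x_{i+1}·y_i), indices taken mod 5.
V_1→V_2: (-14)(-7) − (10)(9) = 8
V_2→V_3: (10)(-10) − (15)(-7) = 5
V_3→V_4: (15)(-9) − (11)(-10) = -25
V_4→V_5: (11)(-14) − (-9)(-9) = -235
V_5→V_1: (-9)(9) − (-14)(-14) = -277
Σ = -524
Area = |Σ|/2 = 262.
Hole:
Σ = (24) + (0) + (-5) + (-3) + (-4) = 12
Area = |Σ|/2 = 6.
Net area = 262 − 6 = 256.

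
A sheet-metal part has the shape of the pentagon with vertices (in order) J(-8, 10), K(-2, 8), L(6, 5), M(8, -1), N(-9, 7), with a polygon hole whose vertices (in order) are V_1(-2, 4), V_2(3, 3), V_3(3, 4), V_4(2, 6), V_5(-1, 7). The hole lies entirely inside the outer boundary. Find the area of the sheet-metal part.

Outer boundary:
Apply the shoelace (surveyor's) formula: 2A = Σ (x_i·y_{i+1} − x_{i+1}·y_i), indices taken mod 5.
J→K: (-8)(8) − (-2)(10) = -44
K→L: (-2)(5) − (6)(8) = -58
L→M: (6)(-1) − (8)(5) = -46
M→N: (8)(7) − (-9)(-1) = 47
N→J: (-9)(10) − (-8)(7) = -34
Σ = -135
Area = |Σ|/2 = 67.5.
Hole:
Cross-terms: -18, 3, 10, 20, 10  ⇒  Σ = 25
Area = |Σ|/2 = 12.5.
Net area = 67.5 − 12.5 = 55.

55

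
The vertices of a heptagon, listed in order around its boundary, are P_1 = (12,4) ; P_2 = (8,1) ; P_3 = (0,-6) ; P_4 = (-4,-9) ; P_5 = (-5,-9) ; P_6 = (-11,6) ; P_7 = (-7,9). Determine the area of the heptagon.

Apply the surveyor's formula: 2A = Σ (x_i·y_{i+1} − x_{i+1}·y_i), indices taken mod 7.
Σ = (-20) + (-48) + (-24) + (-9) + (-129) + (-57) + (-136) = -423
Area = |Σ|/2 = 211.5.

211.5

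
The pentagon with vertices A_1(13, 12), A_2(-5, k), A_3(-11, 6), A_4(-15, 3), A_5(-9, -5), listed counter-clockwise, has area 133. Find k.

5

Write out the shoelace sum; only the two edges meeting at A_2 involve k:
2·Area = [(13·k − (-5)·12) + ((-5)·6 − (-11)·k)] + 116
       = 24·k + 146 = 266
⇒ k = 5.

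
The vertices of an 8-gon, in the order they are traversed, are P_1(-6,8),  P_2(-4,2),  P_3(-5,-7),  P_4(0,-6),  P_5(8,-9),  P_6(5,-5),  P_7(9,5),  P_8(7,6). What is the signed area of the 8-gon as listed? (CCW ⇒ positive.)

161

Apply Gauss's area formula: 2A = Σ (x_i·y_{i+1} − x_{i+1}·y_i), indices taken mod 8.
P_1→P_2: (-6)(2) − (-4)(8) = 20
P_2→P_3: (-4)(-7) − (-5)(2) = 38
P_3→P_4: (-5)(-6) − (0)(-7) = 30
P_4→P_5: (0)(-9) − (8)(-6) = 48
P_5→P_6: (8)(-5) − (5)(-9) = 5
P_6→P_7: (5)(5) − (9)(-5) = 70
P_7→P_8: (9)(6) − (7)(5) = 19
P_8→P_1: (7)(8) − (-6)(6) = 92
Σ = 322
Signed area = Σ/2 = 161 (positive ⇒ counter-clockwise traversal).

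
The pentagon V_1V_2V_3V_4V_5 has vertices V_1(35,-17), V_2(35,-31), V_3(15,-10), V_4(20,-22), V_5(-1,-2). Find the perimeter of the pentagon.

124

|V_1V_2| = √((0)² + (-14)²) = √196 = 14
|V_2V_3| = √((-20)² + (21)²) = √841 = 29
|V_3V_4| = √((5)² + (-12)²) = √169 = 13
|V_4V_5| = √((-21)² + (20)²) = √841 = 29
|V_5V_1| = √((36)² + (-15)²) = √1521 = 39
Perimeter = 14 + 29 + 13 + 29 + 39 = 124.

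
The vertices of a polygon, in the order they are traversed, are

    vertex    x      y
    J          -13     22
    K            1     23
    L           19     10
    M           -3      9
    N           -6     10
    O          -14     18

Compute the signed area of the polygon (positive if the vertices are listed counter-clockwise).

Apply Gauss's area formula: 2A = Σ (x_i·y_{i+1} − x_{i+1}·y_i), indices taken mod 6.
Cross-terms: -321, -427, 201, 24, 32, -74  ⇒  Σ = -565
Signed area = Σ/2 = -282.5 (negative ⇒ clockwise traversal).

-282.5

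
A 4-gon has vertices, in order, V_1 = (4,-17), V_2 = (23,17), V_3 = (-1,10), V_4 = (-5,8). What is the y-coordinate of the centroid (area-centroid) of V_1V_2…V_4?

Apply the surveyor's formula. First the cross-terms c_i = x_i·y_{i+1} − x_{i+1}·y_i:
  459, 247, 42, 53  ⇒  2A = 801, A = 400.5.
Then Σ (y_i + y_{i+1})·c_i = 6948, so ȳ = 6948 / (6·400.5) = 772/267.

772/267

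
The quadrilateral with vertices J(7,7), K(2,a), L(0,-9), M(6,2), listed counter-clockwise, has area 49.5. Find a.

7

The doubled signed area Σ (x_i y_{i+1} − x_{i+1} y_i) is linear in a.
With a=0 it equals 50; the coefficient of a is 7 (from the two edges through K).
So 7·a + 50 = 2·49.5 = 99 ⇒ a = 7.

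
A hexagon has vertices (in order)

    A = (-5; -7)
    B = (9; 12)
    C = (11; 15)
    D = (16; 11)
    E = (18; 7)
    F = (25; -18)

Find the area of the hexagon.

Cross-terms: 3, 3, -119, -86, -499, -265  ⇒  Σ = -963
Area = |Σ|/2 = 481.5.

481.5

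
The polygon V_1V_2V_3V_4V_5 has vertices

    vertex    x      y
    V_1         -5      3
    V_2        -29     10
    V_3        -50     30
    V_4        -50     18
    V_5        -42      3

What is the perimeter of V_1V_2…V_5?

120

|V_1V_2| = √((-24)² + (7)²) = √625 = 25
|V_2V_3| = √((-21)² + (20)²) = √841 = 29
|V_3V_4| = √((0)² + (-12)²) = √144 = 12
|V_4V_5| = √((8)² + (-15)²) = √289 = 17
|V_5V_1| = √((37)² + (0)²) = √1369 = 37
Perimeter = 25 + 29 + 12 + 17 + 37 = 120.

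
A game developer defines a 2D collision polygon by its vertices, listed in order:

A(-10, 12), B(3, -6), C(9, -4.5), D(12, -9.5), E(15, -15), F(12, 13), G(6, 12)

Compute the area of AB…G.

Apply the shoelace formula: 2A = Σ (x_i·y_{i+1} − x_{i+1}·y_i), indices taken mod 7.
Σ = (24) + (40.5) + (-31.5) + (-37.5) + (375) + (66) + (192) = 628.5
Area = |Σ|/2 = 314.25.

314.25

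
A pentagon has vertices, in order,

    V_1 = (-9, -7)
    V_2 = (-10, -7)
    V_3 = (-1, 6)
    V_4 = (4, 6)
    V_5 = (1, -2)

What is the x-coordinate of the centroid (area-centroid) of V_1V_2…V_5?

Apply the shoelace formula. First the cross-terms c_i = x_i·y_{i+1} − x_{i+1}·y_i:
  -7, -67, -30, -14, -25  ⇒  2A = -143, A = -71.5.
Then Σ (x_i + x_{i+1})·c_i = 910, so x̄ = 910 / (6·(-71.5)) = -70/33.

-70/33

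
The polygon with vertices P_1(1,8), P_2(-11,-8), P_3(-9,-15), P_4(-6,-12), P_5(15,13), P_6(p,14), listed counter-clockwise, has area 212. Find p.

The doubled signed area Σ (x_i y_{i+1} − x_{i+1} y_i) is linear in p.
With p=0 it equals 489; the coefficient of p is -5 (from the two edges through P_6).
So -5·p + 489 = 2·212 = 424 ⇒ p = 13.

13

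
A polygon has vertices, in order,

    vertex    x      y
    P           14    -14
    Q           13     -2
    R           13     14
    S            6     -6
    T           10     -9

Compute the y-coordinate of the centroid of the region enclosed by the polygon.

Apply the surveyor's formula. First the cross-terms c_i = x_i·y_{i+1} − x_{i+1}·y_i:
  154, 208, -162, 6, -14  ⇒  2A = 192, A = 96.
Then Σ (y_i + y_{i+1})·c_i = -1032, so ȳ = -1032 / (6·96) = -43/24.

-43/24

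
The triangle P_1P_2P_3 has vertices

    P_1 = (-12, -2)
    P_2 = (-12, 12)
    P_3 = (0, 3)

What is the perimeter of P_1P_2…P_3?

42

|P_1P_2| = √((0)² + (14)²) = √196 = 14
|P_2P_3| = √((12)² + (-9)²) = √225 = 15
|P_3P_1| = √((-12)² + (-5)²) = √169 = 13
Perimeter = 14 + 15 + 13 = 42.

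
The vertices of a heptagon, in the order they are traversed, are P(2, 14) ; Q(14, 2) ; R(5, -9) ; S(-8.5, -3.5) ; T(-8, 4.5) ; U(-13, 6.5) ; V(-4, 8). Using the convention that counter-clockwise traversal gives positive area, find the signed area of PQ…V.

-315.875

Σ = (-192) + (-136) + (-94) + (-66.25) + (6.5) + (-78) + (-72) = -631.75
Signed area = Σ/2 = -315.875 (negative ⇒ clockwise traversal).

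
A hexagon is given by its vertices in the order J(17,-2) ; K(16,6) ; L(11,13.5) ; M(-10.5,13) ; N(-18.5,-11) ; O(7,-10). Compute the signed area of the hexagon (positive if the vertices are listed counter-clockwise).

Apply the surveyor's formula: 2A = Σ (x_i·y_{i+1} − x_{i+1}·y_i), indices taken mod 6.
Σ = (134) + (150) + (284.75) + (356) + (262) + (156) = 1342.75
Signed area = Σ/2 = 671.375 (positive ⇒ counter-clockwise traversal).

671.375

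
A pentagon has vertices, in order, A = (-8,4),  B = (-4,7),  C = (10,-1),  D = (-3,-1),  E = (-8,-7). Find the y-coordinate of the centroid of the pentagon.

Apply the surveyor's formula. First the cross-terms c_i = x_i·y_{i+1} − x_{i+1}·y_i:
  -40, -66, -13, 13, -88  ⇒  2A = -194, A = -97.
Then Σ (y_i + y_{i+1})·c_i = -650, so ȳ = -650 / (6·(-97)) = 325/291.

325/291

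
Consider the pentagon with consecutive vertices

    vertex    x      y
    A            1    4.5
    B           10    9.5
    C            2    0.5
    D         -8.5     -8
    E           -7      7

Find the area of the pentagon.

A→B: (1)(9.5) − (10)(4.5) = -35.5
B→C: (10)(0.5) − (2)(9.5) = -14
C→D: (2)(-8) − (-8.5)(0.5) = -11.75
D→E: (-8.5)(7) − (-7)(-8) = -115.5
E→A: (-7)(4.5) − (1)(7) = -38.5
Σ = -215.25
Area = |Σ|/2 = 107.625.

107.625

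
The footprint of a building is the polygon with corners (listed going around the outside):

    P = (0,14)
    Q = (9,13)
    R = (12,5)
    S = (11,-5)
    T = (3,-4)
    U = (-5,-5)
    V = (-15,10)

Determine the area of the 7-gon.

375.5

P→Q: (0)(13) − (9)(14) = -126
Q→R: (9)(5) − (12)(13) = -111
R→S: (12)(-5) − (11)(5) = -115
S→T: (11)(-4) − (3)(-5) = -29
T→U: (3)(-5) − (-5)(-4) = -35
U→V: (-5)(10) − (-15)(-5) = -125
V→P: (-15)(14) − (0)(10) = -210
Σ = -751
Area = |Σ|/2 = 375.5.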